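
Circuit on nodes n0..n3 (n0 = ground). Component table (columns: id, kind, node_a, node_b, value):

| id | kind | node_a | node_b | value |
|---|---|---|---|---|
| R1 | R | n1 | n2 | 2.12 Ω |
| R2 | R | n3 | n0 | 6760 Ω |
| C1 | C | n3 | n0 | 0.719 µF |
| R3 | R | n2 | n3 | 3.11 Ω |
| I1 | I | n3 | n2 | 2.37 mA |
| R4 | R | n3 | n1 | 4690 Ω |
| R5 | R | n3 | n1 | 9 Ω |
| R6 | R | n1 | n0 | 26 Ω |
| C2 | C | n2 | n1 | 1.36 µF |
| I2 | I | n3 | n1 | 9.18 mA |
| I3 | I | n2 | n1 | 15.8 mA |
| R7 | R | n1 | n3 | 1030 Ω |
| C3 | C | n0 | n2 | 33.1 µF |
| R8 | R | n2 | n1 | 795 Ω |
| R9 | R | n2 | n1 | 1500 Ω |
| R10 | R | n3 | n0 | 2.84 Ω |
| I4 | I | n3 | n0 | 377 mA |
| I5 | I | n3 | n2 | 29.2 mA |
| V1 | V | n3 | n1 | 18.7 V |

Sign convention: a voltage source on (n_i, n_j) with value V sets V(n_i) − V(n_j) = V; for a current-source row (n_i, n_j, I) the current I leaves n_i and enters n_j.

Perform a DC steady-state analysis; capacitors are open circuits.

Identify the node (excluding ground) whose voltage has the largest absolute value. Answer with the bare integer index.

1

MNA unknowns: 3 node voltages V₁..V_3 plus 1 source current (V1)
R1: Y=0.4717 on G[1,2]
R2: Y=0.0001479 on G[3,0]
C1: Y=0.000 on G[3,0]
R3: Y=0.3215 on G[2,3]
I1: z[3]−=0.00237, z[2]+=0.00237
R4: Y=0.0002132 on G[3,1]
R5: Y=0.1111 on G[3,1]
R6: Y=0.03846 on G[1,0]
C2: Y=0.000 on G[2,1]
I2: z[3]−=0.00918, z[1]+=0.00918
I3: z[2]−=0.0158, z[1]+=0.0158
R7: Y=0.0009709 on G[1,3]
C3: Y=0.000 on G[0,2]
R8: Y=0.001258 on G[2,1]
R9: Y=0.0006667 on G[2,1]
R10: Y=0.3521 on G[3,0]
I4: z[3]−=0.377, z[0]+=0.377
I5: z[3]−=0.0292, z[2]+=0.0292
V1: row V3−V1=18.7, i_V1 at 3,1
solve → V1=-17.82, V2=-10.24, V3=0.8759
aux → i_V1=-6.401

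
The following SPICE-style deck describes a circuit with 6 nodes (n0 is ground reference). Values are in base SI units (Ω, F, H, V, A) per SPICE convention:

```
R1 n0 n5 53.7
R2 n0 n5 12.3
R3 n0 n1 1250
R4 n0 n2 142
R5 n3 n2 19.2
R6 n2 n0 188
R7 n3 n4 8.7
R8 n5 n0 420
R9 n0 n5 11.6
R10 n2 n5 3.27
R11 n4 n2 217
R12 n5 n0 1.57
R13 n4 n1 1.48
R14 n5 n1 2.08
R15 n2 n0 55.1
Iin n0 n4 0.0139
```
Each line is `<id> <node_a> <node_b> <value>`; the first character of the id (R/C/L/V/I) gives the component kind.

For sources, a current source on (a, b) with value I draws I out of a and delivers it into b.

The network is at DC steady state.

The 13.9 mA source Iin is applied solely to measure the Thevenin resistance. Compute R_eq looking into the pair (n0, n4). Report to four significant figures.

MNA unknowns: 5 node voltages V₁..V_5
R1: Y=0.01862 on G[0,5]
R2: Y=0.08130 on G[0,5]
R3: Y=0.0008000 on G[0,1]
R4: Y=0.007042 on G[0,2]
R5: Y=0.05208 on G[3,2]
R6: Y=0.005319 on G[2,0]
R7: Y=0.1149 on G[3,4]
R8: Y=0.002381 on G[5,0]
R9: Y=0.08621 on G[0,5]
R10: Y=0.3058 on G[2,5]
R11: Y=0.004608 on G[4,2]
R12: Y=0.6369 on G[5,0]
R13: Y=0.6757 on G[4,1]
R14: Y=0.4808 on G[5,1]
R15: Y=0.01815 on G[2,0]
Iin: z[0]−=0.0139, z[4]+=0.0139
solve → V1=0.04154, V2=0.01946, V3=0.04715, V4=0.05970, V5=0.01608

R_eq = 4.295 Ω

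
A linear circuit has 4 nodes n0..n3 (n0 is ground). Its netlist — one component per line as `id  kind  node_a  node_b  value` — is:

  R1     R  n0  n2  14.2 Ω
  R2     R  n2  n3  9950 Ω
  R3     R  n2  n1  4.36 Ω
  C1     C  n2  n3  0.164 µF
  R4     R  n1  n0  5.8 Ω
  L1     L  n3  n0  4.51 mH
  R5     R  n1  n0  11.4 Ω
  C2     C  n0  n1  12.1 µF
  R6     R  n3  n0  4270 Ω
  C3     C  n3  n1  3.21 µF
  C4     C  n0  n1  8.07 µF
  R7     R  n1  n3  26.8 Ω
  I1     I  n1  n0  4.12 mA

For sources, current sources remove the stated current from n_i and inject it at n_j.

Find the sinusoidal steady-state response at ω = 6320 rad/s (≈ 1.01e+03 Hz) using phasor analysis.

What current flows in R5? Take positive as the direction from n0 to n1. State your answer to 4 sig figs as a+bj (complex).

Apply KCL at each of the 3 non-ground nodes and solve the resulting linear system.
Node n1: branches {R3, R4, R5, C2, C3, C4, R7, I1} → V_1 = -0.01103+0.003324j
Node n2: branches {R1, R2, R3, C1} → V_2 = -0.008405+0.002533j
Node n3: branches {R2, C1, L1, R6, C3, R7} → V_3 = -0.01038-0.006664j

0.0009672-0.0002916j A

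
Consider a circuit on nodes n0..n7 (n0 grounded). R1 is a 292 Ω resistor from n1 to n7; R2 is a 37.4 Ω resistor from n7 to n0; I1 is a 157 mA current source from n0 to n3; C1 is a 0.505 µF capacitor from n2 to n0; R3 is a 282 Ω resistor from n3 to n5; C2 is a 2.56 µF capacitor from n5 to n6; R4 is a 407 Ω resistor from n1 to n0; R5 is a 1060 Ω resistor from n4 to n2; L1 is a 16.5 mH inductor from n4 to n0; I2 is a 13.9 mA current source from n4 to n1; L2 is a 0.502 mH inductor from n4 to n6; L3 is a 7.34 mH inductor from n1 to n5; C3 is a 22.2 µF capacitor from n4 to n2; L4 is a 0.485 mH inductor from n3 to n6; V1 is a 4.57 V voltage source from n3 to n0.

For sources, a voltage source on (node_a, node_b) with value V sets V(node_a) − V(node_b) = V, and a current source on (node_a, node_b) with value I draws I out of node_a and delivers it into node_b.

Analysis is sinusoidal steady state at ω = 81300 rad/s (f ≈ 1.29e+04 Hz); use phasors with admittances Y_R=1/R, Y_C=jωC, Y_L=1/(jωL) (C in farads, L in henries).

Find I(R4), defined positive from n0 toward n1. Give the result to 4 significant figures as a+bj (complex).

-0.006185-0.0009085j A

MNA unknowns: 7 node voltages V₁..V_7 plus 1 source current (V1)
R1: Y=0.003425+0.000j on G[1,7]
R2: Y=0.02674+0.000j on G[7,0]
I1: z[0]−=0.157, z[3]+=0.157
C1: Y=0.000+0.04106j on G[2,0]
R3: Y=0.003546+0.000j on G[3,5]
C2: Y=0.000+0.2081j on G[5,6]
R4: Y=0.002457+0.000j on G[1,0]
R5: Y=0.0009434+0.000j on G[4,2]
L1: Y=0.000-0.0007455j on G[4,0]
I2: z[4]−=0.0139, z[1]+=0.0139
L2: Y=0.000-0.02450j on G[4,6]
L3: Y=0.000-0.001676j on G[1,5]
C3: Y=0.000+1.805j on G[4,2]
L4: Y=0.000-0.02536j on G[3,6]
V1: row V3−V0=4.57, i_V1 at 3,0
solve → V1=2.517+0.3698j, V2=-2.124+0.2968j, V3=4.570+0.000j, V4=-2.173+0.3035j, V5=1.305+0.3268j, V6=1.321+0.3827j, V7=0.2858+0.04198j
aux → i_V1=0.1551+0.08356j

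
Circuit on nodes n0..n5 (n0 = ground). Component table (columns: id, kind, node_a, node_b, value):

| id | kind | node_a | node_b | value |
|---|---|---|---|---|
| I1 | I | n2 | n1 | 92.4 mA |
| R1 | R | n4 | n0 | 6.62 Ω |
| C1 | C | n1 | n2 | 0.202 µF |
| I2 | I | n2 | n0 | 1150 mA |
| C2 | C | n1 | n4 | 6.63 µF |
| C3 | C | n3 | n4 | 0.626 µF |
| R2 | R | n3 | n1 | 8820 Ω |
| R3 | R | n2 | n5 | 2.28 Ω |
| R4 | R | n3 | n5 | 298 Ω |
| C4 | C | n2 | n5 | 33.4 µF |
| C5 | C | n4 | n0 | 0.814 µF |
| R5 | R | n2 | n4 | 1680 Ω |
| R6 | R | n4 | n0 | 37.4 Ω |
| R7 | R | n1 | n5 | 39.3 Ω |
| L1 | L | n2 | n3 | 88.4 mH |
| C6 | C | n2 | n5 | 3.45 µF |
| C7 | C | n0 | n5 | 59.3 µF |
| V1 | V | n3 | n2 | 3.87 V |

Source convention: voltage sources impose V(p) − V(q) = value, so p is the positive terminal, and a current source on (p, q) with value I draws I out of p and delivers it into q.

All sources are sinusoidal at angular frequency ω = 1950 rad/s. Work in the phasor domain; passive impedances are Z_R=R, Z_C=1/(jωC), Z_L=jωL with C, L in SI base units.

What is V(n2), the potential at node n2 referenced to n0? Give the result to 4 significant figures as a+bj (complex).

Apply KCL at each of the 5 non-ground nodes and solve the resulting linear system.
Node n1: branches {I1, C1, C2, R2, R7} → V_1 = 5.617+5.999j
Node n2: branches {I1, C1, I2, R3, C4, R5, L1, C6, V1} → V_2 = -3.472+9.653j
Node n3: branches {C3, R2, R4, L1, V1} → V_3 = 0.3976+9.653j
Node n4: branches {R1, C2, C3, C5, R5, R6} → V_4 = -0.4698+0.4835j
Node n5: branches {R3, R4, C4, R7, C6, C7} → V_5 = -0.7369+9.216j
Source currents: i(V1)=0.007978+0.01951j

-3.472+9.653j V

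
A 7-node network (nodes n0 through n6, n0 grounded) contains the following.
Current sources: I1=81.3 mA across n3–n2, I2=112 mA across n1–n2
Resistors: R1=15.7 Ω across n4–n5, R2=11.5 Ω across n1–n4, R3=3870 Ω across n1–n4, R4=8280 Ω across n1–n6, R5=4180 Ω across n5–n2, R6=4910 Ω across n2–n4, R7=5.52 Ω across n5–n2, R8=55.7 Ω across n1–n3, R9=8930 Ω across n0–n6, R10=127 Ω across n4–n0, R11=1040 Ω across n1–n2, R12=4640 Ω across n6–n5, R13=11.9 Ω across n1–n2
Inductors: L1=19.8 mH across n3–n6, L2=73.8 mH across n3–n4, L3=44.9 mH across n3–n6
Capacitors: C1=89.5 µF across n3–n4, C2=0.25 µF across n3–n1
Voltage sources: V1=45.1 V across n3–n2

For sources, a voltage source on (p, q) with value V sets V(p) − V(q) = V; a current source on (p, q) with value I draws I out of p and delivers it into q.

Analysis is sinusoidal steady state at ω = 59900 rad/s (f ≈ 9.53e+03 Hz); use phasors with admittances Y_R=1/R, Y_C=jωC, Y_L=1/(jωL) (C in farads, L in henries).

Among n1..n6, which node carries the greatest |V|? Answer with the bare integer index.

MNA unknowns: 6 node voltages V₁..V_6 plus 1 source current (V1)
I1: z[3]−=0.0813, z[2]+=0.0813
R1: Y=0.06369+0.000j on G[4,5]
L1: Y=0.000-0.0008432j on G[3,6]
C1: Y=0.000+5.361j on G[3,4]
R2: Y=0.08696+0.000j on G[1,4]
R3: Y=0.0002584+0.000j on G[1,4]
R4: Y=0.0001208+0.000j on G[1,6]
C2: Y=0.000+0.01497j on G[3,1]
R5: Y=0.0002392+0.000j on G[5,2]
R6: Y=0.0002037+0.000j on G[2,4]
R7: Y=0.1812+0.000j on G[5,2]
I2: z[1]−=0.112, z[2]+=0.112
R8: Y=0.01795+0.000j on G[1,3]
R9: Y=0.0001120+0.000j on G[0,6]
R10: Y=0.007874+0.000j on G[4,0]
R11: Y=0.0009615+0.000j on G[1,2]
L2: Y=0.000-0.0002262j on G[3,4]
R12: Y=0.0002155+0.000j on G[6,5]
L3: Y=0.000-0.0003718j on G[3,6]
R13: Y=0.08403+0.000j on G[1,2]
V1: row V3−V2=45.1, i_V1 at 3,2
solve → V1=-20.55+1.325j, V2=-45.07-0.6259j, V3=0.02685-0.6259j, V4=0.03996+0.1073j, V5=-33.32-0.4416j, V6=-2.810-7.543j
aux → i_V1=-4.418-0.1994j

2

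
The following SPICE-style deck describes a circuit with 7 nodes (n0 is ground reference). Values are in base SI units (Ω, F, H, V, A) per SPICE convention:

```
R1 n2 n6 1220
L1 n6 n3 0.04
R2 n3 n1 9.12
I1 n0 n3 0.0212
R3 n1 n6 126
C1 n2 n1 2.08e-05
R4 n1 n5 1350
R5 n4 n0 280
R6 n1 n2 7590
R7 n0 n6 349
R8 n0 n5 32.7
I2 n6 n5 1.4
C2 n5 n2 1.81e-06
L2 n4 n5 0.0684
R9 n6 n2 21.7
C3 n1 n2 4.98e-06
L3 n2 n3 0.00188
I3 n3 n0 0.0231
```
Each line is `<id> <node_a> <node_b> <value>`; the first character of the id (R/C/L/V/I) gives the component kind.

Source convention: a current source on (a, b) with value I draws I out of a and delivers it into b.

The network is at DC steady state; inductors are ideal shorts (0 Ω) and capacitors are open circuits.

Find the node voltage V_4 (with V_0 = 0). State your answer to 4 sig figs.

Apply KCL at each of the 6 non-ground nodes and solve the resulting linear system.
Node n1: branches {R2, R3, C1, R4, R6, C3} → V_1 = -380.1
Node n2: branches {R1, C1, R6, C2, R9, C3, L3} → V_2 = -382.7
Node n3: branches {L1, R2, I1, L3, I3} → V_3 = -382.7
Node n4: branches {R5, L2} → V_4 = 32.05
Node n5: branches {R4, R8, I2, C2, L2} → V_5 = 32.05
Node n6: branches {R1, L1, R3, R7, I2, R9} → V_6 = -382.7
Source currents: i(L1)=-0.2828, i(L2)=-0.1145, i(L3)=0.0003417

32.05 V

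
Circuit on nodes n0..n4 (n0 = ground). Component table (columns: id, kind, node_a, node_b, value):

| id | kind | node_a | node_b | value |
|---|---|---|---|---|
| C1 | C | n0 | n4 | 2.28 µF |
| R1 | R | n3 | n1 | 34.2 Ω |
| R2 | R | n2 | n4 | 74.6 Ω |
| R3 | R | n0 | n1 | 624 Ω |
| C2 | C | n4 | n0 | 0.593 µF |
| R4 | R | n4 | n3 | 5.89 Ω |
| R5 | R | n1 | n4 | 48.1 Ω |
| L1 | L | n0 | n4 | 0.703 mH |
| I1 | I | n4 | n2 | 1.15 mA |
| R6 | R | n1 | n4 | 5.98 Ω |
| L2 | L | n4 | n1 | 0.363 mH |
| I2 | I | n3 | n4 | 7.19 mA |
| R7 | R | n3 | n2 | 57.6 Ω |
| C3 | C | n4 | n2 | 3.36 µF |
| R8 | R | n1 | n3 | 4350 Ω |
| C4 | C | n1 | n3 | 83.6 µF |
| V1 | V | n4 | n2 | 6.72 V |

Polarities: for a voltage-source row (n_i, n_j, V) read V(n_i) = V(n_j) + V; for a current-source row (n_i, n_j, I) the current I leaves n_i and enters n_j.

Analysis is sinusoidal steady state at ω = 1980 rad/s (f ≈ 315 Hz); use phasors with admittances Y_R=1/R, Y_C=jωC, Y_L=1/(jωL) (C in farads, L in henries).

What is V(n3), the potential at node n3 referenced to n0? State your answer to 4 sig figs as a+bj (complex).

Element admittances at ω=1980 rad/s:
  Y(C1) = 0.000+0.004514j S between n0,n4
  Y(R1) = 0.02924+0.000j S between n3,n1
  Y(R2) = 0.01340+0.000j S between n2,n4
  Y(R3) = 0.001603+0.000j S between n0,n1
  Y(C2) = 0.000+0.001174j S between n4,n0
  Y(R4) = 0.1698+0.000j S between n4,n3
  Y(R5) = 0.02079+0.000j S between n1,n4
  Y(L1) = 0.000-0.7184j S between n0,n4
  I1: injects 0.00115 A into n2 (from n4)
  Y(R6) = 0.1672+0.000j S between n1,n4
  Y(L2) = 0.000-1.391j S between n4,n1
  I2: injects 0.00719 A into n4 (from n3)
  Y(R7) = 0.01736+0.000j S between n3,n2
  Y(C3) = 0.000+0.006653j S between n4,n2
  Y(R8) = 0.0002299+0.000j S between n1,n3
  Y(C4) = 0.000+0.1655j S between n1,n3
  V1: constraint V(n4)−V(n2) = 6.72
Assemble and solve the 5×5 MNA system:
  V(n1)=0.02896-0.04901j  V(n2)=-6.720-6.512e-05j  V(n3)=-0.3275+0.2657j  V(n4)=-0.0001102-6.512e-05j
  i(V1)=-0.2022-0.04932j

-0.3275+0.2657j V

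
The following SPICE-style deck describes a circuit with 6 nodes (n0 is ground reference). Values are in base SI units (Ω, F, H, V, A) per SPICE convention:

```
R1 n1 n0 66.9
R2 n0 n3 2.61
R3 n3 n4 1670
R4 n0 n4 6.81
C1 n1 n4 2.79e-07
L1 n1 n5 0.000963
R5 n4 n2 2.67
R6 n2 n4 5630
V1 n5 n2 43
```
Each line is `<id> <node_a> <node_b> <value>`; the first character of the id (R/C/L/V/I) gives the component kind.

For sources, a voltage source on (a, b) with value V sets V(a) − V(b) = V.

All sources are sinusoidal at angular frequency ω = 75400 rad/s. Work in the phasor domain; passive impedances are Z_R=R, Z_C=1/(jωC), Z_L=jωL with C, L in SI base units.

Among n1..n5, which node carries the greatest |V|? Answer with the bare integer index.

Element admittances at ω=75400 rad/s:
  Y(R1) = 0.01495+0.000j S between n1,n0
  Y(R2) = 0.3831+0.000j S between n0,n3
  Y(R3) = 0.0005988+0.000j S between n3,n4
  Y(R4) = 0.1468+0.000j S between n0,n4
  Y(C1) = 0.000+0.02104j S between n1,n4
  Y(L1) = 0.000-0.01377j S between n1,n5
  Y(R5) = 0.3745+0.000j S between n4,n2
  Y(R6) = 0.0001776+0.000j S between n2,n4
  V1: constraint V(n5)−V(n2) = 43
Assemble and solve the 6×6 MNA system:
  V(n1)=-14.46-30.66j  V(n2)=0.1471+5.226j  V(n3)=0.002288+0.004851j  V(n4)=1.466+3.109j  V(n5)=43.15+5.226j
  i(V1)=-0.4943+0.7934j

5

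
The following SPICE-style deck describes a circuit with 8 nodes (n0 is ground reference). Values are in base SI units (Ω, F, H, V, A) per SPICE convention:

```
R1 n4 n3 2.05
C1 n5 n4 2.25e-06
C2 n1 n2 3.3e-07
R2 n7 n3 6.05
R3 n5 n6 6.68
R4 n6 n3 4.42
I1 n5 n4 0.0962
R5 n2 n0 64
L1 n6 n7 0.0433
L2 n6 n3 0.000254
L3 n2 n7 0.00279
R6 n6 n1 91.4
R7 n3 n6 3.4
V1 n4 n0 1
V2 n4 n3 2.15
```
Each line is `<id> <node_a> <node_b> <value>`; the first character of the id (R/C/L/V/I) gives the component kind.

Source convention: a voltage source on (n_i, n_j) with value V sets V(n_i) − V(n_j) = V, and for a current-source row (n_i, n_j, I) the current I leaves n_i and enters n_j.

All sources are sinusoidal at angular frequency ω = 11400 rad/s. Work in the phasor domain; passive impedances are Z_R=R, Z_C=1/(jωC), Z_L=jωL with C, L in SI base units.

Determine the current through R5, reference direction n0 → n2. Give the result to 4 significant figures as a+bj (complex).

0.01271-0.005895j A

MNA unknowns: 7 node voltages V₁..V_7 plus 2 source currents (V1, V2)
R1: Y=0.4878+0.000j on G[4,3]
C1: Y=0.000+0.02565j on G[5,4]
C2: Y=0.000+0.003762j on G[1,2]
R2: Y=0.1653+0.000j on G[7,3]
R3: Y=0.1497+0.000j on G[5,6]
R4: Y=0.2262+0.000j on G[6,3]
I1: z[5]−=0.0962, z[4]+=0.0962
R5: Y=0.01562+0.000j on G[2,0]
L1: Y=0.000-0.002026j on G[6,7]
L2: Y=0.000-0.3454j on G[6,3]
L3: Y=0.000-0.03144j on G[2,7]
R6: Y=0.01094+0.000j on G[6,1]
R7: Y=0.2941+0.000j on G[3,6]
V1: row V4−V0=1, i_V1 at 4,0
V2: row V4−V3=2.15, i_V2 at 4,3
solve → V1=-1.382+0.2222j, V2=-0.8132+0.3773j, V3=-1.150+0.000j, V4=1.000+0.000j, V5=-1.882+0.5205j, V6=-1.328+0.02677j, V7=-1.069-0.04542j
aux → i_V1=0.01271-0.005895j, i_V2=-0.9786-0.06802j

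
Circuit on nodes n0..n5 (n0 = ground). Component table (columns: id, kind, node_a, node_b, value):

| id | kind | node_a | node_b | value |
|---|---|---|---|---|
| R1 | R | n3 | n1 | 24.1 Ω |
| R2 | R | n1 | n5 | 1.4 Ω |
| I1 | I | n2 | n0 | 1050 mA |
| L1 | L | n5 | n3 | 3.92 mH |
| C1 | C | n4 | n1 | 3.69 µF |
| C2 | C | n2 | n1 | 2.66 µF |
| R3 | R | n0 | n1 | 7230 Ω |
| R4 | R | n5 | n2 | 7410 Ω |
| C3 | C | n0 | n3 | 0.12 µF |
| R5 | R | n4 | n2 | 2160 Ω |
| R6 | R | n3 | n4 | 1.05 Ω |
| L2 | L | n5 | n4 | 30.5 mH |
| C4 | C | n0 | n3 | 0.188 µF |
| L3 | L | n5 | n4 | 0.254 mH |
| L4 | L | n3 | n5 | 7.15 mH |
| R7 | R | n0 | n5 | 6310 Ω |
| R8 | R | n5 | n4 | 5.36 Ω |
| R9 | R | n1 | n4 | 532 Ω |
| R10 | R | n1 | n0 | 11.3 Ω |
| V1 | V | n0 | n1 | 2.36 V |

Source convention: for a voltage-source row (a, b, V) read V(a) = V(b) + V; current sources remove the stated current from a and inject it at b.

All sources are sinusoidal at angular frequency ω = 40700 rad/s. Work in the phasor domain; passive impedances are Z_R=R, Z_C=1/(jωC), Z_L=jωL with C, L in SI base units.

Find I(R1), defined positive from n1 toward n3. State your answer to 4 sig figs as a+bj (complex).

-0.002686-0.006572j A

MNA unknowns: 5 node voltages V₁..V_5 plus 1 source current (V1)
R1: Y=0.04149+0.000j on G[3,1]
R2: Y=0.7143+0.000j on G[1,5]
I1: z[2]−=1.05, z[0]+=1.05
L1: Y=0.000-0.006268j on G[5,3]
C1: Y=0.000+0.1502j on G[4,1]
C2: Y=0.000+0.1083j on G[2,1]
R3: Y=0.0001383+0.000j on G[0,1]
R4: Y=0.0001350+0.000j on G[5,2]
C3: Y=0.000+0.004884j on G[0,3]
R5: Y=0.0004630+0.000j on G[4,2]
R6: Y=0.9524+0.000j on G[3,4]
L2: Y=0.000-0.0008056j on G[5,4]
C4: Y=0.000+0.007652j on G[0,3]
L3: Y=0.000-0.09673j on G[5,4]
L4: Y=0.000-0.003436j on G[3,5]
R7: Y=0.0001585+0.000j on G[0,5]
R8: Y=0.1866+0.000j on G[5,4]
R9: Y=0.001880+0.000j on G[1,4]
R10: Y=0.08850+0.000j on G[1,0]
V1: row V0−V1=2.36, i_V1 at 0,1
solve → V1=-2.360+0.000j, V2=-2.413+9.698j, V3=-2.295+0.1584j, V4=-2.293+0.1347j, V5=-2.332+0.02469j
aux → i_V1=0.8385-0.02877j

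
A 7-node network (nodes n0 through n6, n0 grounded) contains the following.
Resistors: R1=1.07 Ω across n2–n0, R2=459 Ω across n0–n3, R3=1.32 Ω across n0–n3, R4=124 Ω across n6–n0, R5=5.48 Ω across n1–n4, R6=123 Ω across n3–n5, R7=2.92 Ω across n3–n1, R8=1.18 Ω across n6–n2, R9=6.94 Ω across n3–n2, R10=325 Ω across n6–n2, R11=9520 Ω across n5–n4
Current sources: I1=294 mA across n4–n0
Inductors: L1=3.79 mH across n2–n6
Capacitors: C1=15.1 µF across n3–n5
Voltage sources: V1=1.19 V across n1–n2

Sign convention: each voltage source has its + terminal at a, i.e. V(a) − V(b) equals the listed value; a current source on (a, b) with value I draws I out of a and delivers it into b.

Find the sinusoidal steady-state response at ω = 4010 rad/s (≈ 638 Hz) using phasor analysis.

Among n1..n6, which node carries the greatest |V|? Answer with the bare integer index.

4

Apply KCL at each of the 6 non-ground nodes and solve the resulting linear system.
Node n1: branches {R5, R7, V1} → V_1 = 0.7523-1.949e-06j
Node n2: branches {R1, L1, R8, R9, R10, V1} → V_2 = -0.4377-1.949e-06j
Node n3: branches {R2, R3, R6, C1, R7, R9} → V_3 = 0.1560-9.065e-07j
Node n4: branches {I1, R5, R11} → V_4 = -0.8582-9.546e-07j
Node n5: branches {R6, C1, R11} → V_5 = 0.1558+0.001727j
Node n6: branches {R4, L1, R8, R10} → V_6 = -0.4336+0.0003113j
Source currents: i(V1)=-0.4981+5.385e-07j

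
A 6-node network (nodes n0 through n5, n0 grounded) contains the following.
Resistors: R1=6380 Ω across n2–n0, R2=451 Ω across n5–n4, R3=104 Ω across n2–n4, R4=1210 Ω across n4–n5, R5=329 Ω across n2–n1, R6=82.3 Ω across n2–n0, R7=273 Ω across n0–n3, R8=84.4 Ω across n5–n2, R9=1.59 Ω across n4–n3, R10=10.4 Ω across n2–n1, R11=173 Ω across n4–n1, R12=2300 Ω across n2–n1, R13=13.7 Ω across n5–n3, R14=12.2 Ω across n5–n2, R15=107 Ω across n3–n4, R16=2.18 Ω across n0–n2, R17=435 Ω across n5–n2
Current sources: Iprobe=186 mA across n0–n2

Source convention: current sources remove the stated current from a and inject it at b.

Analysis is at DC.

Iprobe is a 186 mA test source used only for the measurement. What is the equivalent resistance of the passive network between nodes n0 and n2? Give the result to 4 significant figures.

Apply KCL at each of the 5 non-ground nodes and solve the resulting linear system.
Node n1: branches {R5, R10, R11, R12} → V_1 = 0.3908
Node n2: branches {R1, R3, R5, R6, R8, R10, R12, R14, R16, R17, Iprobe} → V_2 = 0.3920
Node n3: branches {R7, R9, R13, R15} → V_3 = 0.3684
Node n4: branches {R2, R3, R4, R9, R11, R15} → V_4 = 0.3690
Node n5: branches {R2, R4, R8, R13, R14, R17} → V_5 = 0.3816

R_eq = 2.108 Ω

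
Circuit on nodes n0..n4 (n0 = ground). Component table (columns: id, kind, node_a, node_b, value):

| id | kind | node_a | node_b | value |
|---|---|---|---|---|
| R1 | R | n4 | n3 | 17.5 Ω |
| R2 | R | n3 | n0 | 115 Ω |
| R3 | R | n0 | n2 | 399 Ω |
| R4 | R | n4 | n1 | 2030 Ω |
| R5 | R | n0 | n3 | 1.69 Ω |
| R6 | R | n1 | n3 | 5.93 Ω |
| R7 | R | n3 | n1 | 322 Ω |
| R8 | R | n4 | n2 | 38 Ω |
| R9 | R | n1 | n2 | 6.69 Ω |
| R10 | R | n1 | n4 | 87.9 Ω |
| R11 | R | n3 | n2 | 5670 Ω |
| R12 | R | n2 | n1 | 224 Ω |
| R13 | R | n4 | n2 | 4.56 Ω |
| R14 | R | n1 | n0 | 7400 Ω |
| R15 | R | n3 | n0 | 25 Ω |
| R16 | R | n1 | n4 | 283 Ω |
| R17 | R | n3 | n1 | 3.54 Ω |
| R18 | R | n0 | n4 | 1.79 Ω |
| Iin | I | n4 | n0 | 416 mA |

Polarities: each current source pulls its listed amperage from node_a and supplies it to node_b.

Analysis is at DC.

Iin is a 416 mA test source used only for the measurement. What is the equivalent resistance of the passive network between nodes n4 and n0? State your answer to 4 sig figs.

R_eq = 1.473 Ω

Apply KCL at each of the 4 non-ground nodes and solve the resulting linear system.
Node n1: branches {R4, R6, R7, R9, R10, R12, R14, R16, R17} → V_1 = -0.2097
Node n2: branches {R3, R8, R9, R11, R12, R13} → V_2 = -0.4545
Node n3: branches {R1, R2, R5, R6, R7, R11, R15, R17} → V_3 = -0.1132
Node n4: branches {R1, R4, R8, R10, R13, R16, R18, Iin} → V_4 = -0.6128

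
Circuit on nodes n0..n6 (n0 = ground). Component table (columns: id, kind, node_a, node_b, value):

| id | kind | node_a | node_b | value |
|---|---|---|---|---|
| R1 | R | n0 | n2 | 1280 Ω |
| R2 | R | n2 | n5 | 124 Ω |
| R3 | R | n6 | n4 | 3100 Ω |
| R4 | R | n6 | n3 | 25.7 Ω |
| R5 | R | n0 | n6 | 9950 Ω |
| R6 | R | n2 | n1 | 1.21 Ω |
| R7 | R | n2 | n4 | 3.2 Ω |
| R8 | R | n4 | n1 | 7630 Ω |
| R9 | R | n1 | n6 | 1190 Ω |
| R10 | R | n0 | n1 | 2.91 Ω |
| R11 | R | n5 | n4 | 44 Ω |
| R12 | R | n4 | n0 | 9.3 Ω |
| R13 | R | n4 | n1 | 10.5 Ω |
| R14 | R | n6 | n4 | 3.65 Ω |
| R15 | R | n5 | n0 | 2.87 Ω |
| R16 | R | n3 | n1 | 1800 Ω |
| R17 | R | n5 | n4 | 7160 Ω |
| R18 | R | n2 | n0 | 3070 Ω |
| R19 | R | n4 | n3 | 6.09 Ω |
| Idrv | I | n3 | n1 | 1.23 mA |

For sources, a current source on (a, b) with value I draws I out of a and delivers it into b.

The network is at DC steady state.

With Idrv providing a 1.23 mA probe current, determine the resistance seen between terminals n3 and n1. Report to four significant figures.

R_eq = 7.409 Ω

Element admittances at DC:
  Y(R1) = 0.0007813 S between n0,n2
  Y(R2) = 0.008065 S between n2,n5
  Y(R3) = 0.0003226 S between n6,n4
  Y(R4) = 0.03891 S between n6,n3
  Y(R5) = 0.0001005 S between n0,n6
  Y(R6) = 0.8264 S between n2,n1
  Y(R7) = 0.3125 S between n2,n4
  Y(R8) = 0.0001311 S between n4,n1
  Y(R9) = 0.0008403 S between n1,n6
  Y(R10) = 0.3436 S between n0,n1
  Y(R11) = 0.02273 S between n5,n4
  Y(R12) = 0.1075 S between n4,n0
  Y(R13) = 0.09524 S between n4,n1
  Y(R14) = 0.2740 S between n6,n4
  Y(R15) = 0.3484 S between n5,n0
  Y(R16) = 0.0005556 S between n3,n1
  Y(R17) = 0.0001397 S between n5,n4
  Y(R18) = 0.0003257 S between n2,n0
  Y(R19) = 0.1642 S between n4,n3
  Idrv: injects 0.00123 A into n1 (from n3)
Assemble and solve the 6×6 MNA system:
  V(n1)=0.0008002  V(n2)=-6.494e-06  V(n3)=-0.008313  V(n4)=-0.002137  V(n5)=-0.0001289  V(n6)=-0.002893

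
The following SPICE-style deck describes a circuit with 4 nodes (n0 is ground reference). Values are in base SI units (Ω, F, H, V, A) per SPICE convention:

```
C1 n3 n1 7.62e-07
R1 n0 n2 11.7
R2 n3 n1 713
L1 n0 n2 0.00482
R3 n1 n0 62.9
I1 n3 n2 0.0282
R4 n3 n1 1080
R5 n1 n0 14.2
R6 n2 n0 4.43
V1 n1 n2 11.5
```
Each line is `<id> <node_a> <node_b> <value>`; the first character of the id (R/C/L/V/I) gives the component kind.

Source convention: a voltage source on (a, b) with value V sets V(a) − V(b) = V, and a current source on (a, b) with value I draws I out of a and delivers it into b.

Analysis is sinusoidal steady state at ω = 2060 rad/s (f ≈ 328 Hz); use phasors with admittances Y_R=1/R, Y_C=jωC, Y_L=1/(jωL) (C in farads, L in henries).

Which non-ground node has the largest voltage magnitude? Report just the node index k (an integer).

MNA unknowns: 3 node voltages V₁..V_3 plus 1 source current (V1)
C1: Y=0.000+0.001570j on G[3,1]
R1: Y=0.08547+0.000j on G[0,2]
R2: Y=0.001403+0.000j on G[3,1]
L1: Y=0.000-0.1007j on G[0,2]
R3: Y=0.01590+0.000j on G[1,0]
I1: z[3]−=0.0282, z[2]+=0.0282
R4: Y=0.0009259+0.000j on G[3,1]
R5: Y=0.07042+0.000j on G[1,0]
R6: Y=0.2257+0.000j on G[2,0]
V1: row V1−V2=11.5, i_V1 at 1,2
solve → V1=9.153-0.5945j, V2=-2.347-0.5945j, V3=0.8267+5.019j
aux → i_V1=-0.8183+0.05132j

1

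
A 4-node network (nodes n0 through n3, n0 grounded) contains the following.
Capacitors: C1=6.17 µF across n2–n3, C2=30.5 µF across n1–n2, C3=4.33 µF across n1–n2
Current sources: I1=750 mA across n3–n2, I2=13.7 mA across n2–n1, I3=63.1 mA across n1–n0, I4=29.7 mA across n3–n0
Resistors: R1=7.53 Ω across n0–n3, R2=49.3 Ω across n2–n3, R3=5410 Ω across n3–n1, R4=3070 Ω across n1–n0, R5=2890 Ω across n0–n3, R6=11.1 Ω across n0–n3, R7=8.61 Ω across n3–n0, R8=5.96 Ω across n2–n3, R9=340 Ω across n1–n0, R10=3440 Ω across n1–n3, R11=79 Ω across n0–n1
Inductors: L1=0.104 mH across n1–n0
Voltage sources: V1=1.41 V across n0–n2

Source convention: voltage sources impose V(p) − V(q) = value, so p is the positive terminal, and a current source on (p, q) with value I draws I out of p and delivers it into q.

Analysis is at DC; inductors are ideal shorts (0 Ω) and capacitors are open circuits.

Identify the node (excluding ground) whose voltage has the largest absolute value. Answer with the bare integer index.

Apply KCL at each of the 3 non-ground nodes and solve the resulting linear system.
Node n1: branches {R3, R4, I2, L1, I3, C2, R9, C3, R10, R11} → V_1 = 0.000
Node n2: branches {C1, I1, R2, I2, C2, R8, C3, V1} → V_2 = -1.410
Node n3: branches {C1, I1, R1, R2, R3, R5, R6, I4, R7, R8, R10} → V_3 = -1.979
Source currents: i(L1)=-0.05034, i(V1)=-0.6292

3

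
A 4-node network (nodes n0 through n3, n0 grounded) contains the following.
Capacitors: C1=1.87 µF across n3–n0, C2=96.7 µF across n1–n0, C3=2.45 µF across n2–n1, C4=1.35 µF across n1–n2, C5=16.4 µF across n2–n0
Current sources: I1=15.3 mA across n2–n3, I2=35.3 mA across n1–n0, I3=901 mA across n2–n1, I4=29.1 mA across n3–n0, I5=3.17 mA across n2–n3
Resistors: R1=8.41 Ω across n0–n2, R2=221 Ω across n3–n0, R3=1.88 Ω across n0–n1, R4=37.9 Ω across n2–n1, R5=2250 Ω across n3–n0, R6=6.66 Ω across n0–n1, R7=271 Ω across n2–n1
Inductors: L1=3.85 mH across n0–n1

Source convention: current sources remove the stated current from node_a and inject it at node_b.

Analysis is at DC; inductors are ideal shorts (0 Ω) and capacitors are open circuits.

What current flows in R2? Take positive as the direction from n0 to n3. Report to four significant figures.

Apply KCL at each of the 3 non-ground nodes and solve the resulting linear system.
Node n1: branches {I2, C2, I3, R3, R4, L1, C3, R6, R7, C4} → V_1 = 0.000
Node n2: branches {I1, R1, I3, R4, C3, R7, C4, C5, I5} → V_2 = -6.172
Node n3: branches {C1, I1, R2, R5, I4, I5} → V_3 = -2.139
Source currents: i(L1)=-0.6801

0.009679 A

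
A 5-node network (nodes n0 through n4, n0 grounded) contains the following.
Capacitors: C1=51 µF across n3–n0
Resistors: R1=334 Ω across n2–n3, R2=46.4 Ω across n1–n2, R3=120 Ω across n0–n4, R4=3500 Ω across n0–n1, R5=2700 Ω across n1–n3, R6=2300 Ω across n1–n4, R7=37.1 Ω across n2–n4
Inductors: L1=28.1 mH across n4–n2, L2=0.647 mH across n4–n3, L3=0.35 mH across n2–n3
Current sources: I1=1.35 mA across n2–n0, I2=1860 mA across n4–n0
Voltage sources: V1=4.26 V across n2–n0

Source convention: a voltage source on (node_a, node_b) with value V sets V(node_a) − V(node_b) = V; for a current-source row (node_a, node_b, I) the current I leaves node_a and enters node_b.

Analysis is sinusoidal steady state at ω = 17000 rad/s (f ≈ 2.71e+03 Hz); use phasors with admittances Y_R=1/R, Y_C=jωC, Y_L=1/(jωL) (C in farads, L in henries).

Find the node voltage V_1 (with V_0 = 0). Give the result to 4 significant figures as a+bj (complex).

Apply KCL at each of the 4 non-ground nodes and solve the resulting linear system.
Node n1: branches {R2, R4, R5, R6} → V_1 = 3.939-0.2424j
Node n2: branches {R1, R2, L1, L3, I1, R7, V1} → V_2 = 4.260+0.000j
Node n3: branches {C1, R1, L2, L3, R5} → V_3 = -0.3268+2.134j
Node n4: branches {L1, R3, L2, R6, I2, R7} → V_4 = -5.769-14.44j
Source currents: i(V1)=0.03615+0.4038j

3.939-0.2424j V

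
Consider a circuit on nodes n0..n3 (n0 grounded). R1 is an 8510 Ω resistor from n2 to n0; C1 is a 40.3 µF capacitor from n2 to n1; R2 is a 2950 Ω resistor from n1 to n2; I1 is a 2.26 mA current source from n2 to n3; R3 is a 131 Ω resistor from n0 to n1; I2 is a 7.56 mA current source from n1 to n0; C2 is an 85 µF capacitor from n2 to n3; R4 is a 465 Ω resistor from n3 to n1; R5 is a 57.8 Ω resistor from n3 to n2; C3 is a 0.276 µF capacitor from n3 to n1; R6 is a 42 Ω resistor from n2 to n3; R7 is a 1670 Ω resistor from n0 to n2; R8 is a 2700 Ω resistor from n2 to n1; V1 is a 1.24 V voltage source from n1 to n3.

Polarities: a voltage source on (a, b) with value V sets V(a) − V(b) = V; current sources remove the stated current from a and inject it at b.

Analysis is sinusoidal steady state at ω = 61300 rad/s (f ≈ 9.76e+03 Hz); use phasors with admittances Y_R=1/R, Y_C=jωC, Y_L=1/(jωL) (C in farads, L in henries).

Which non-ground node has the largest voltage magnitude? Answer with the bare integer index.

Apply KCL at each of the 3 non-ground nodes and solve the resulting linear system.
Node n1: branches {C1, R2, R3, I2, R4, C3, R8, V1} → V_1 = -0.8332-0.0001883j
Node n2: branches {R1, C1, R2, I1, C2, R5, R6, R7, R8} → V_2 = -1.674+0.002007j
Node n3: branches {I1, C2, R4, R5, C3, R6, V1} → V_3 = -2.073-0.0001883j
Source currents: i(V1)=-0.009885-2.099j

3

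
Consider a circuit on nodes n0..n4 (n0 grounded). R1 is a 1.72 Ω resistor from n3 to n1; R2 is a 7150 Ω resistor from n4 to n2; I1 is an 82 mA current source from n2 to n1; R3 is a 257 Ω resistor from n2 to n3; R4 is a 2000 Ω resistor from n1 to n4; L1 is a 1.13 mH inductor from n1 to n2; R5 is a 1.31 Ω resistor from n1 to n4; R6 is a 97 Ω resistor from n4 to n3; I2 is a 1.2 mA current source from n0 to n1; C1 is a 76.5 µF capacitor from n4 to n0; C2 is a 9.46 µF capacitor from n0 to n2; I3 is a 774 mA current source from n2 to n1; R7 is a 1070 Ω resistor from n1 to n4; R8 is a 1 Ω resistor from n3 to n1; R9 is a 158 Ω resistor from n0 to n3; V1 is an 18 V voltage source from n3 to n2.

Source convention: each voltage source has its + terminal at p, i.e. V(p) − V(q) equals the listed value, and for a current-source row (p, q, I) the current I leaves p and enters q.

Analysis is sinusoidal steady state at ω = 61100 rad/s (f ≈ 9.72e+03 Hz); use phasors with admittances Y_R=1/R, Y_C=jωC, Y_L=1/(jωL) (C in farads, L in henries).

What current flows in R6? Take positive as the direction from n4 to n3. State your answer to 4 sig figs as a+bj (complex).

Element admittances at ω=61100 rad/s:
  Y(R1) = 0.5814+0.000j S between n3,n1
  Y(R2) = 0.0001399+0.000j S between n4,n2
  I1: injects 0.082 A into n1 (from n2)
  Y(R3) = 0.003891+0.000j S between n2,n3
  Y(R4) = 0.0005000+0.000j S between n1,n4
  Y(L1) = 0.000-0.01448j S between n1,n2
  Y(R5) = 0.7634+0.000j S between n1,n4
  Y(R6) = 0.01031+0.000j S between n4,n3
  I2: injects 0.0012 A into n1 (from n0)
  Y(C1) = 0.000+4.674j S between n4,n0
  Y(C2) = 0.000+0.5780j S between n0,n2
  I3: injects 0.774 A into n1 (from n2)
  Y(R7) = 0.0009346+0.000j S between n1,n4
  Y(R8) = 1.000+0.000j S between n3,n1
  Y(R9) = 0.006329+0.000j S between n0,n3
  V1: constraint V(n3)−V(n2) = 18
Assemble and solve the 5×5 MNA system:
  V(n1)=7.065+5.300j  V(n2)=-8.595+8.204j  V(n3)=9.405+8.204j  V(n4)=1.052-1.002j
  i(V1)=-3.916-4.740j

-0.08612-0.09491j A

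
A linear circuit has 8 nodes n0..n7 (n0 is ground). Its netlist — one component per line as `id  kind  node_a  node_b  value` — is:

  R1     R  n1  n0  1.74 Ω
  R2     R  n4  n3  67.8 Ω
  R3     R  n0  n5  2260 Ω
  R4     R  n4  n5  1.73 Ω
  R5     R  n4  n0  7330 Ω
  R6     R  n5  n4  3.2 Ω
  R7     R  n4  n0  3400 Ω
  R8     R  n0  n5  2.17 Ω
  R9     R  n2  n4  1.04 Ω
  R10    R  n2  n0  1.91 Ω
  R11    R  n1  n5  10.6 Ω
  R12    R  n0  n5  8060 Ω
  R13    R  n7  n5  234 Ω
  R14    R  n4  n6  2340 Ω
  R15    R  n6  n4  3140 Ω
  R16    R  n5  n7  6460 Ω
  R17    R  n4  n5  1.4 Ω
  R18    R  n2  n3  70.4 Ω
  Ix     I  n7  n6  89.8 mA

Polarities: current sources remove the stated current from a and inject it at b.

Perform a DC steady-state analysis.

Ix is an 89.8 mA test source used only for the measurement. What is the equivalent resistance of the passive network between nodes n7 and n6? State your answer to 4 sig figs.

Apply KCL at each of the 7 non-ground nodes and solve the resulting linear system.
Node n1: branches {R1, R11} → V_1 = -0.002691
Node n2: branches {R9, R10, R18} → V_2 = 0.01975
Node n3: branches {R2, R18} → V_3 = 0.02518
Node n4: branches {R2, R4, R5, R6, R7, R9, R14, R15, R17} → V_4 = 0.03042
Node n5: branches {R3, R4, R6, R8, R11, R12, R13, R16, R17} → V_5 = -0.01909
Node n6: branches {R14, R15, Ix} → V_6 = 120.4
Node n7: branches {R13, R16, Ix} → V_7 = -20.30

R_eq = 1567. Ω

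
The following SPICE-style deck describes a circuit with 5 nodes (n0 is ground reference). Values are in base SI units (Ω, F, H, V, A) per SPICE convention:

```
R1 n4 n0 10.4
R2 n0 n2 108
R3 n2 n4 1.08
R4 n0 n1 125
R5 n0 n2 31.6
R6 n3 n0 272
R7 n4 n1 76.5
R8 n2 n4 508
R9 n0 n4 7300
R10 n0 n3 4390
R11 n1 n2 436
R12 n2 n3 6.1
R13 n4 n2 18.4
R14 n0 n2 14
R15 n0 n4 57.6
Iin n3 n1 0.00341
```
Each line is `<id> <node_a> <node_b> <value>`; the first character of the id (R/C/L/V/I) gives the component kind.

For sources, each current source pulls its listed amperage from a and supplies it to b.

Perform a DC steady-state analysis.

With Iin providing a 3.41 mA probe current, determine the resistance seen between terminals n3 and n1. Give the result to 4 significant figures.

MNA unknowns: 4 node voltages V₁..V_4
R1: Y=0.09615 on G[4,0]
R2: Y=0.009259 on G[0,2]
R3: Y=0.9259 on G[2,4]
R4: Y=0.008000 on G[0,1]
R5: Y=0.03165 on G[0,2]
R6: Y=0.003676 on G[3,0]
R7: Y=0.01307 on G[4,1]
R8: Y=0.001969 on G[2,4]
R9: Y=0.0001370 on G[0,4]
R10: Y=0.0002278 on G[0,3]
R11: Y=0.002294 on G[1,2]
R12: Y=0.1639 on G[2,3]
R13: Y=0.05435 on G[4,2]
R14: Y=0.07143 on G[0,2]
R15: Y=0.01736 on G[0,4]
Iin: z[3]−=0.00341, z[1]+=0.00341
solve → V1=0.1434, V2=-0.005813, V3=-0.02599, V4=-0.003458

R_eq = 49.69 Ω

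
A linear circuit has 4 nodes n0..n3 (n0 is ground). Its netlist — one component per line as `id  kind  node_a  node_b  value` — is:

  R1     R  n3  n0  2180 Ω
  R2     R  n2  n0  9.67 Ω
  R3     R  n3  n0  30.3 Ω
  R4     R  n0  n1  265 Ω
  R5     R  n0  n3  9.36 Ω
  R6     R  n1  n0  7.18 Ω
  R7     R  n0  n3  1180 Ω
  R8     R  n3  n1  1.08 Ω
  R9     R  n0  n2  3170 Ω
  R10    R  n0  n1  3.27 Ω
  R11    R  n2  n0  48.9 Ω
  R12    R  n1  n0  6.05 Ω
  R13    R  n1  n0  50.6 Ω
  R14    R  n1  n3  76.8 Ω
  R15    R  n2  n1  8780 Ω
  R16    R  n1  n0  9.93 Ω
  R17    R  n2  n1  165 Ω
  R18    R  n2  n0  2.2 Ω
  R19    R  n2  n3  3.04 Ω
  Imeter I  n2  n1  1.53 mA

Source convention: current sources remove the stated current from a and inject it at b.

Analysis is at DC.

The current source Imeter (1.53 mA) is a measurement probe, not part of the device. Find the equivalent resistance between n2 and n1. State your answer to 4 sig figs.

R_eq = 1.732 Ω

MNA unknowns: 3 node voltages V₁..V_3
R1: Y=0.0004587 on G[3,0]
R2: Y=0.1034 on G[2,0]
R3: Y=0.03300 on G[3,0]
R4: Y=0.003774 on G[0,1]
R5: Y=0.1068 on G[0,3]
R6: Y=0.1393 on G[1,0]
R7: Y=0.0008475 on G[0,3]
R8: Y=0.9259 on G[3,1]
R9: Y=0.0003155 on G[0,2]
R10: Y=0.3058 on G[0,1]
R11: Y=0.02045 on G[2,0]
R12: Y=0.1653 on G[1,0]
R13: Y=0.01976 on G[1,0]
R14: Y=0.01302 on G[1,3]
R15: Y=0.0001139 on G[2,1]
R16: Y=0.1007 on G[1,0]
R17: Y=0.006061 on G[2,1]
R18: Y=0.4545 on G[2,0]
R19: Y=0.3289 on G[2,3]
Imeter: z[2]−=0.00153, z[1]+=0.00153
solve → V1=0.001126, V2=-0.001525, V3=0.0003940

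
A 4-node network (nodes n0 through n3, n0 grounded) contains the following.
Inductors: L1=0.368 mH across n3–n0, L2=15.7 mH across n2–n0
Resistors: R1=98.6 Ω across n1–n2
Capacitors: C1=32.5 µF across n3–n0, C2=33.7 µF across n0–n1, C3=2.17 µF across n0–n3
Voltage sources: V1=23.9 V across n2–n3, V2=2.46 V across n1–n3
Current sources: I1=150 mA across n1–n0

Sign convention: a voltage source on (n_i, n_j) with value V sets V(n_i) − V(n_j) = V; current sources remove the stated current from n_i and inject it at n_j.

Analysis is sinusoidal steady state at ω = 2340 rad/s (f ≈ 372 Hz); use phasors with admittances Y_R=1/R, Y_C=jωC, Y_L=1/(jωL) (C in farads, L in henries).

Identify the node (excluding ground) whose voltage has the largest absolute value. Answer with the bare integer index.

2

Element admittances at ω=2340 rad/s:
  Y(L1) = 0.000-1.161j S between n3,n0
  Y(R1) = 0.01014+0.000j S between n1,n2
  Y(C1) = 0.000+0.07605j S between n3,n0
  Y(C2) = 0.000+0.07886j S between n0,n1
  Y(L2) = 0.000-0.02722j S between n2,n0
  Y(C3) = 0.000+0.005078j S between n0,n3
  V1: constraint V(n2)−V(n3) = 23.9
  V2: constraint V(n1)−V(n3) = 2.46
  I1: injects 0.15 A into n0 (from n1)
Assemble and solve the 5×5 MNA system:
  V(n1)=2.016-0.1458j  V(n2)=23.46-0.1458j  V(n3)=-0.4439-0.1458j
  i(V1)=-0.2135+0.6385j  i(V2)=0.05594-0.1590j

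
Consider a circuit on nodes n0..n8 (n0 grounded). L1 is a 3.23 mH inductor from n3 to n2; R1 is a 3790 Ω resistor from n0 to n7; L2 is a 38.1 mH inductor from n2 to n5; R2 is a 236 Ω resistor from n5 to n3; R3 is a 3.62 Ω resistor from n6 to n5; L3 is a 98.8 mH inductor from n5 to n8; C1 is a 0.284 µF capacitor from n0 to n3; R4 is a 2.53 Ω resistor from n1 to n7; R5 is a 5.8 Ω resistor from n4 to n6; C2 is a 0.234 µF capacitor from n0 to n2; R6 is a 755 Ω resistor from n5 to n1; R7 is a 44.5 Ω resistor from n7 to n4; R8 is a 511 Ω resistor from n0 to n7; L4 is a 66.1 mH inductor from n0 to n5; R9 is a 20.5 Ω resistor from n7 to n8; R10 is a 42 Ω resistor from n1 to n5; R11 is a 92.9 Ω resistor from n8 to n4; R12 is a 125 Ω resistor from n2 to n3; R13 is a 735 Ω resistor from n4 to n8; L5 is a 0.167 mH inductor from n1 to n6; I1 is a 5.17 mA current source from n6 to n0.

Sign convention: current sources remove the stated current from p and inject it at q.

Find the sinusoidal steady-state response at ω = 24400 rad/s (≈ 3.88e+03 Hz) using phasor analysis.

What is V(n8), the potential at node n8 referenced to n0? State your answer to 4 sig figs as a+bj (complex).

-0.7558-0.04400j V

Element admittances at ω=24400 rad/s:
  Y(L1) = 0.000-0.01269j S between n3,n2
  Y(R1) = 0.0002639+0.000j S between n0,n7
  Y(L2) = 0.000-0.001076j S between n2,n5
  Y(R2) = 0.004237+0.000j S between n5,n3
  Y(R3) = 0.2762+0.000j S between n6,n5
  Y(L3) = 0.000-0.0004148j S between n5,n8
  Y(C1) = 0.000+0.006930j S between n0,n3
  Y(R4) = 0.3953+0.000j S between n1,n7
  Y(R5) = 0.1724+0.000j S between n4,n6
  Y(C2) = 0.000+0.005710j S between n0,n2
  Y(R6) = 0.001325+0.000j S between n5,n1
  Y(R7) = 0.02247+0.000j S between n7,n4
  Y(R8) = 0.001957+0.000j S between n0,n7
  Y(L4) = 0.000-0.0006200j S between n0,n5
  Y(R9) = 0.04878+0.000j S between n7,n8
  Y(R10) = 0.02381+0.000j S between n1,n5
  Y(R11) = 0.01076+0.000j S between n8,n4
  Y(R12) = 0.008000+0.000j S between n2,n3
  Y(R13) = 0.001361+0.000j S between n4,n8
  Y(L5) = 0.000-0.2454j S between n1,n6
  I1: injects 0.00517 A into n0 (from n6)
Assemble and solve the 8×8 MNA system:
  V(n1)=-0.7588-0.04250j  V(n2)=-0.02857+0.3392j  V(n3)=-0.02971+0.2202j  V(n4)=-0.7591-0.04874j  V(n5)=-0.7482-0.04954j  V(n6)=-0.7599-0.04985j  V(n7)=-0.7549-0.04275j  V(n8)=-0.7558-0.04400j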